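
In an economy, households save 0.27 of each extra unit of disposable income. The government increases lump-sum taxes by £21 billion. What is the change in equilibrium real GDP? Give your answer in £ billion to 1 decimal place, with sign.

−£56.8 billion

MPC = 1 − MPS = 1 − 0.27 = 0.73.
A lump-sum tax change of +£21 billion shifts disposable income by −£21 billion; first-round consumption changes by −c × ΔT = −0.73 × (+£21 billion) = −£15.33 billion.
Expenditure multiplier = 1/(1 − MPC) = 1/(1 − 0.73) = 1/0.27 ≈ 3.704.
The tax multiplier is −c × k ≈ −2.704, so ΔY = k × (−c·ΔT) = (−£15.33 billion) / 0.27 ≈ −£56.8 billion.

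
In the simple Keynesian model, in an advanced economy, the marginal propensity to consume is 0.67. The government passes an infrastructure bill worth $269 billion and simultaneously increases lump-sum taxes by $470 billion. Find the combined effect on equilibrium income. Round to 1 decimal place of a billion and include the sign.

Expenditure multiplier = 1/(1 − MPC) = 1/(1 − 0.67) = 1/0.33 ≈ 3.03.
ΔG contributes k·ΔG = (+$269 billion) / 0.33 ≈ +$815.2 billion.
ΔT of +$470 billion changes first-round spending by −c·ΔT = −$314.9 billion, contributing k·(−c·ΔT) = (−$314.9 billion) / 0.33 ≈ −$954.2 billion.
Net ΔY = k(ΔG − c·ΔT) = (−$45.9 billion) / 0.33 ≈ −$139.1 billion.

−$139.1 billion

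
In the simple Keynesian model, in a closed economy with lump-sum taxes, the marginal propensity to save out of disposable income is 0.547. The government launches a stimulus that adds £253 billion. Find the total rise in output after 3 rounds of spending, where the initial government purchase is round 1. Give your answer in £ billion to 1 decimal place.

£419.5 billion

MPC = 1 − MPS = 1 − 0.547 = 0.453.
Round 1 adds ΔG = £253 billion; each later round is MPC = 0.453 times the previous.
After 3 rounds: 253 + 114.609 + 51.917877 = ΔG·(1 − c^3)/(1 − c) = 253 × (1 − 0.092959677)/0.547 ≈ £419.5 billion.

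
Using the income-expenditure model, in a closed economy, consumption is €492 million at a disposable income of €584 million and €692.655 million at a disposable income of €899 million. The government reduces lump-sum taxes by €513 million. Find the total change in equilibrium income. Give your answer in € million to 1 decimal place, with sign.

MPC = ΔC/ΔYd = (692.655 − 492)/(899 − 584) = 200.655/315 = 0.637.
A lump-sum tax change of −€513 million shifts disposable income by +€513 million; first-round consumption changes by −c × ΔT = −0.637 × (−€513 million) = +€326.781 million.
Expenditure multiplier = 1/(1 − MPC) = 1/(1 − 0.637) = 1/0.363 ≈ 2.755.
The tax multiplier is −c × k ≈ −1.755, so ΔY = k × (−c·ΔT) = (+€326.781 million) / 0.363 ≈ +€900.2 million.

+€900.2 million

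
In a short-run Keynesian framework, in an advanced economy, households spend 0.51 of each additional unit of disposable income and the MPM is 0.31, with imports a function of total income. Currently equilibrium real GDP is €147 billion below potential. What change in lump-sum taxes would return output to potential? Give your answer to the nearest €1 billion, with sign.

Spending multiplier = 1/(1 − c + m) = 1/(1 − 0.51 + 0.31) = 1/0.8 = 1.25.
Tax multiplier = −c·k = −0.51/0.8 ≈ −0.638. Need ΔY = +€147 billion, so ΔT = ΔY/(−c·k) = −(+€147 billion) × 0.8 / 0.51 ≈ −€231 billion.
The government should cut lump-sum taxes by €231 billion.

−€231 billion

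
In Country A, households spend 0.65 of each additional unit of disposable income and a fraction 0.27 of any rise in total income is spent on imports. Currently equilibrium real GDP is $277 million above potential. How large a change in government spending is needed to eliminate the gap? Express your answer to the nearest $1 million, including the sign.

−$172 million

Spending multiplier = 1/(1 − c + m) = 1/(1 − 0.65 + 0.27) = 1/0.62 ≈ 1.613.
Need ΔY = −$277 million, so ΔG = ΔY/k = (−$277 million) × 0.62 ≈ −$172 million.
The government should cut government spending by $172 million.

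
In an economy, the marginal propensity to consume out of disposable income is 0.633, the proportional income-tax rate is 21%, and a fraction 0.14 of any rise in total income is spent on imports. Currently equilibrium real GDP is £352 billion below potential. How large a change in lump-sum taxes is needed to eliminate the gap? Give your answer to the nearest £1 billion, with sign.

−£356 billion

Spending multiplier = 1/(1 − c(1−t) + m) = 1/(1 − 0.633×0.79 + 0.14) = 1/0.63993 ≈ 1.563.
Tax multiplier = −c·k = −0.633/0.63993 ≈ −0.989. Need ΔY = +£352 billion, so ΔT = ΔY/(−c·k) = −(+£352 billion) × 0.63993 / 0.633 ≈ −£356 billion.
The government should cut lump-sum taxes by £356 billion.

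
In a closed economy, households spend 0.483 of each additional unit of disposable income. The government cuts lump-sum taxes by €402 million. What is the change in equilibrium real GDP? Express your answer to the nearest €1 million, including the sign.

+€376 million

A lump-sum tax change of −€402 million shifts disposable income by +€402 million; first-round consumption changes by −c × ΔT = −0.483 × (−€402 million) = +€194.166 million.
Expenditure multiplier = 1/(1 − MPC) = 1/(1 − 0.483) = 1/0.517 ≈ 1.934.
The tax multiplier is −c × k ≈ −0.934, so ΔY = k × (−c·ΔT) = (+€194.166 million) / 0.517 ≈ +€376 million.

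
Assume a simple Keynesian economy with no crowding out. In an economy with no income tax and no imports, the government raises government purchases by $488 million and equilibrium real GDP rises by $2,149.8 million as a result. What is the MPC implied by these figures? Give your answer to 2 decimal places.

0.77

Implied spending multiplier k = ΔY/ΔG = 2,149.8/488 ≈ 4.4053.
Since k = 1/(1 − MPC), MPC = 1 − 1/k = 1 − ΔG/ΔY = 1 − 488/2,149.8 ≈ 0.77.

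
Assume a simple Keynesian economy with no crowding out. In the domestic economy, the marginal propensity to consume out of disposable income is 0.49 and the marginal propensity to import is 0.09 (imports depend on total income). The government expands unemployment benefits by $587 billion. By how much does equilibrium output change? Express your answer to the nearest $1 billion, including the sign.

The transfer change shifts disposable income by +$587 billion, so first-round consumption changes by c·ΔTR = 0.49 × (+$587 billion) = +$287.63 billion.
Expenditure multiplier = 1/(1 − c + m) = 1/(1 − 0.49 + 0.09) = 1/0.6 ≈ 1.667.
The transfer multiplier is c × k ≈ 0.817, so ΔY = k × (c·ΔTR) = (+$287.63 billion) / 0.6 ≈ +$479 billion.

+$479 billion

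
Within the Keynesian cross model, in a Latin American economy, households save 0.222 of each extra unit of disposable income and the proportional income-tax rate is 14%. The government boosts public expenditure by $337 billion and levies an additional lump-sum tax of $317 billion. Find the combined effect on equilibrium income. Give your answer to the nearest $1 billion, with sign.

+$273 billion

MPC = 1 − MPS = 1 − 0.222 = 0.778.
Expenditure multiplier = 1/(1 − c(1−t)) = 1/(1 − 0.778×0.86) = 1/0.33092 ≈ 3.022.
ΔG contributes k·ΔG = (+$337 billion) / 0.33092 ≈ +$1,018.4 billion.
ΔT of +$317 billion changes first-round spending by −c·ΔT = −$246.626 billion, contributing k·(−c·ΔT) = (−$246.626 billion) / 0.33092 ≈ −$745.3 billion.
Net ΔY = k(ΔG − c·ΔT) = (+$90.374 billion) / 0.33092 ≈ +$273 billion.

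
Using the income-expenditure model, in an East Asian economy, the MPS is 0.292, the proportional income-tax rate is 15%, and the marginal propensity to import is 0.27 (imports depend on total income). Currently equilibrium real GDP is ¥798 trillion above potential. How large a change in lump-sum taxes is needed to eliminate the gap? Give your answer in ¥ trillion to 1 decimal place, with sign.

MPC = 1 − MPS = 1 − 0.292 = 0.708.
Spending multiplier = 1/(1 − c(1−t) + m) = 1/(1 − 0.708×0.85 + 0.27) = 1/0.6682 ≈ 1.497.
Tax multiplier = −c·k = −0.708/0.6682 ≈ −1.06. Need ΔY = −¥798 trillion, so ΔT = ΔY/(−c·k) = −(−¥798 trillion) × 0.6682 / 0.708 ≈ +¥753.1 trillion.
The government should raise lump-sum taxes by ¥753.1 trillion.

+¥753.1 trillion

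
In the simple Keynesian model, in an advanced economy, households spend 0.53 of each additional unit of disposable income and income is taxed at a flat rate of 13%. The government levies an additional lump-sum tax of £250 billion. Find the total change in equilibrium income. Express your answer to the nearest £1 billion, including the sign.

−£246 billion

A lump-sum tax change of +£250 billion shifts disposable income by −£250 billion; first-round consumption changes by −c × ΔT = −0.53 × (+£250 billion) = −£132.5 billion.
Expenditure multiplier = 1/(1 − c(1−t)) = 1/(1 − 0.53×0.87) = 1/0.5389 ≈ 1.856.
The tax multiplier is −c × k ≈ −0.983, so ΔY = k × (−c·ΔT) = (−£132.5 billion) / 0.5389 ≈ −£246 billion.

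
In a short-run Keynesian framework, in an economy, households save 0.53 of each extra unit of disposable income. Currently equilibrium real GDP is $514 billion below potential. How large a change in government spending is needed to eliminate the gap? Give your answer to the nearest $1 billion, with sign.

MPC = 1 − MPS = 1 − 0.53 = 0.47.
Spending multiplier = 1/(1 − MPC) = 1/(1 − 0.47) = 1/0.53 ≈ 1.887.
Need ΔY = +$514 billion, so ΔG = ΔY/k = (+$514 billion) × 0.53 ≈ +$272 billion.
The government should increase government spending by $272 billion.

+$272 billion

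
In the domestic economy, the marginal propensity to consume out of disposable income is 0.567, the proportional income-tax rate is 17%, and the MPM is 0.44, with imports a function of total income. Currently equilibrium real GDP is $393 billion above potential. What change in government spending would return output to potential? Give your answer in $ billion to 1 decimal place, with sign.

−$381.0 billion

Spending multiplier = 1/(1 − c(1−t) + m) = 1/(1 − 0.567×0.83 + 0.44) = 1/0.96939 ≈ 1.032.
Need ΔY = −$393 billion, so ΔG = ΔY/k = (−$393 billion) × 0.96939 ≈ −$381 billion.
The government should cut government spending by $381 billion.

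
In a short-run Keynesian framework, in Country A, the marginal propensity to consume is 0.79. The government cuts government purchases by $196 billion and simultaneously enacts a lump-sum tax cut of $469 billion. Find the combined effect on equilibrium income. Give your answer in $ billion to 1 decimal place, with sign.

Expenditure multiplier = 1/(1 − MPC) = 1/(1 − 0.79) = 1/0.21 ≈ 4.762.
ΔG contributes k·ΔG = (−$196 billion) / 0.21 ≈ −$933.3 billion.
ΔT of −$469 billion changes first-round spending by −c·ΔT = +$370.51 billion, contributing k·(−c·ΔT) = (+$370.51 billion) / 0.21 ≈ +$1,764.3 billion.
Net ΔY = k(ΔG − c·ΔT) = (+$174.51 billion) / 0.21 = +$831 billion.

+$831.0 billion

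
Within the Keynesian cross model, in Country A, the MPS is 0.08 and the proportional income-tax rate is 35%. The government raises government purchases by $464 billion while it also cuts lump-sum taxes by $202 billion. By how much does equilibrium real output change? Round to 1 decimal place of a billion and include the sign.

+$1,616.5 billion

MPC = 1 − MPS = 1 − 0.08 = 0.92.
Expenditure multiplier = 1/(1 − c(1−t)) = 1/(1 − 0.92×0.65) = 1/0.402 ≈ 2.488.
ΔG contributes k·ΔG = (+$464 billion) / 0.402 ≈ +$1,154.2 billion.
ΔT of −$202 billion changes first-round spending by −c·ΔT = +$185.84 billion, contributing k·(−c·ΔT) = (+$185.84 billion) / 0.402 ≈ +$462.3 billion.
Net ΔY = k(ΔG − c·ΔT) = (+$649.84 billion) / 0.402 ≈ +$1,616.5 billion.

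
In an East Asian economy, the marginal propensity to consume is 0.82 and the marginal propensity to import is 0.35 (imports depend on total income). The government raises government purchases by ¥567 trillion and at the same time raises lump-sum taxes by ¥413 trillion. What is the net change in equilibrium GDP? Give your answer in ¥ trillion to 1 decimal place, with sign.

+¥430.8 trillion

Expenditure multiplier = 1/(1 − c + m) = 1/(1 − 0.82 + 0.35) = 1/0.53 ≈ 1.887.
ΔG contributes k·ΔG = (+¥567 trillion) / 0.53 ≈ +¥1,069.8 trillion.
ΔT of +¥413 trillion changes first-round spending by −c·ΔT = −¥338.66 trillion, contributing k·(−c·ΔT) = (−¥338.66 trillion) / 0.53 ≈ −¥639 trillion.
Net ΔY = k(ΔG − c·ΔT) = (+¥228.34 trillion) / 0.53 ≈ +¥430.8 trillion.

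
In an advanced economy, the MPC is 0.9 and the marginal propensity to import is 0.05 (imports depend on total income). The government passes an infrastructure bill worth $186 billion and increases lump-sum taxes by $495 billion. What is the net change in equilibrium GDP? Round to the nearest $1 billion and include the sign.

Expenditure multiplier = 1/(1 − c + m) = 1/(1 − 0.9 + 0.05) = 1/0.15 ≈ 6.667.
ΔG contributes k·ΔG = (+$186 billion) / 0.15 = +$1,240 billion.
ΔT of +$495 billion changes first-round spending by −c·ΔT = −$445.5 billion, contributing k·(−c·ΔT) = (−$445.5 billion) / 0.15 = −$2,970 billion.
Net ΔY = k(ΔG − c·ΔT) = (−$259.5 billion) / 0.15 = −$1,730 billion.

−$1,730 billion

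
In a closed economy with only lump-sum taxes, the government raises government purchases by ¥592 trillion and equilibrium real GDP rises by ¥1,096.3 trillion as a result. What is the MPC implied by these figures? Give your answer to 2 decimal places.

Implied spending multiplier k = ΔY/ΔG = 1,096.3/592 ≈ 1.8519.
Since k = 1/(1 − MPC), MPC = 1 − 1/k = 1 − ΔG/ΔY = 1 − 592/1,096.3 ≈ 0.46.

0.46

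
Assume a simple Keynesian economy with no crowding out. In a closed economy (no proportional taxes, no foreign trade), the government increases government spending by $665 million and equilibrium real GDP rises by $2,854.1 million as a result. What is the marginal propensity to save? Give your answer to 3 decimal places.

0.233

Implied spending multiplier k = ΔY/ΔG = 2,854.1/665 ≈ 4.2919.
Since k = 1/(1 − MPC), MPC = 1 − 1/k = 1 − ΔG/ΔY = 1 − 665/2,854.1 ≈ 0.767.
MPS = 1 − MPC = 0.233.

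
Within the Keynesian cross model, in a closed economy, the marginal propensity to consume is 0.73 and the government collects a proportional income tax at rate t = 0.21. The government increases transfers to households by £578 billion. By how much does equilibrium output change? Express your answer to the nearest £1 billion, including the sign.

The transfer change shifts disposable income by +£578 billion, so first-round consumption changes by c·ΔTR = 0.73 × (+£578 billion) = +£421.94 billion.
Expenditure multiplier = 1/(1 − c(1−t)) = 1/(1 − 0.73×0.79) = 1/0.4233 ≈ 2.362.
The transfer multiplier is c × k ≈ 1.725, so ΔY = k × (c·ΔTR) = (+£421.94 billion) / 0.4233 ≈ +£997 billion.

+£997 billion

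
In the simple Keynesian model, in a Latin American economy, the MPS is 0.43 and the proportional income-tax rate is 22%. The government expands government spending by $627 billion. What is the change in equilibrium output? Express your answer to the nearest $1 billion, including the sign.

+$1,129 billion

MPC = 1 − MPS = 1 − 0.43 = 0.57.
Government-spending multiplier = 1/(1 − c(1−t)) = 1/(1 − 0.57×0.78) = 1/0.5554 ≈ 1.801.
ΔY = k × ΔG = (+$627 billion) / 0.5554 ≈ +$1,129 billion.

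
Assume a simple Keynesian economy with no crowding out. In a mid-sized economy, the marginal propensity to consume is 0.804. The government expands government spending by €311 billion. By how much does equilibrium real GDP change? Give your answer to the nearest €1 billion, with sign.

+€1,587 billion

Government-spending multiplier = 1/(1 − MPC) = 1/(1 − 0.804) = 1/0.196 ≈ 5.102.
ΔY = k × ΔG = (+€311 billion) / 0.196 ≈ +€1,587 billion.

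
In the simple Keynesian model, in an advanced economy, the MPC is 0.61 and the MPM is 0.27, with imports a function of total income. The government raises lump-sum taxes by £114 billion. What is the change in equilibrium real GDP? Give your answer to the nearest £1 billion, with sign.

−£105 billion

A lump-sum tax change of +£114 billion shifts disposable income by −£114 billion; first-round consumption changes by −c × ΔT = −0.61 × (+£114 billion) = −£69.54 billion.
Expenditure multiplier = 1/(1 − c + m) = 1/(1 − 0.61 + 0.27) = 1/0.66 ≈ 1.515.
The tax multiplier is −c × k ≈ −0.924, so ΔY = k × (−c·ΔT) = (−£69.54 billion) / 0.66 ≈ −£105 billion.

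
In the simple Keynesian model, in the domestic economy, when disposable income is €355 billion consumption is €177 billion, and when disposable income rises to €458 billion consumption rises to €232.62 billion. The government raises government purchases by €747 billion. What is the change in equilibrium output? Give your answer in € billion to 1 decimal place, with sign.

+€1,623.9 billion

MPC = ΔC/ΔYd = (232.62 − 177)/(458 − 355) = 55.62/103 = 0.54.
Government-spending multiplier = 1/(1 − MPC) = 1/(1 − 0.54) = 1/0.46 ≈ 2.174.
ΔY = k × ΔG = (+€747 billion) / 0.46 ≈ +€1,623.9 billion.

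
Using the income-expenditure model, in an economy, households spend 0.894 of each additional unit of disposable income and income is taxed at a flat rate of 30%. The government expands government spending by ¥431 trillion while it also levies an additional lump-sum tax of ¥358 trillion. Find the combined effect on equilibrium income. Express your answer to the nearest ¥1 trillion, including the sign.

+¥296 trillion

Expenditure multiplier = 1/(1 − c(1−t)) = 1/(1 − 0.894×0.7) = 1/0.3742 ≈ 2.672.
ΔG contributes k·ΔG = (+¥431 trillion) / 0.3742 ≈ +¥1,151.8 trillion.
ΔT of +¥358 trillion changes first-round spending by −c·ΔT = −¥320.052 trillion, contributing k·(−c·ΔT) = (−¥320.052 trillion) / 0.3742 ≈ −¥855.3 trillion.
Net ΔY = k(ΔG − c·ΔT) = (+¥110.948 trillion) / 0.3742 ≈ +¥296 trillion.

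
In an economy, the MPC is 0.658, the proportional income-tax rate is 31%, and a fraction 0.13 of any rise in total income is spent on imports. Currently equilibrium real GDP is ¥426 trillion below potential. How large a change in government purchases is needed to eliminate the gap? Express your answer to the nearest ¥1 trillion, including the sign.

Spending multiplier = 1/(1 − c(1−t) + m) = 1/(1 − 0.658×0.69 + 0.13) = 1/0.67598 ≈ 1.479.
Need ΔY = +¥426 trillion, so ΔG = ΔY/k = (+¥426 trillion) × 0.67598 ≈ +¥288 trillion.
The government should increase government purchases by ¥288 trillion.

+¥288 trillion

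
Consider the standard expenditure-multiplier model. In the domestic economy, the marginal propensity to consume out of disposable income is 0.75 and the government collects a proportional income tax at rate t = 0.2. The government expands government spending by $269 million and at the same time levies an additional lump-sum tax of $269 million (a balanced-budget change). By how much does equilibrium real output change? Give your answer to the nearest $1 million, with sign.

+$168 million

Expenditure multiplier = 1/(1 − c(1−t)) = 1/(1 − 0.75×0.8) = 1/0.4 = 2.5.
ΔG contributes k·ΔG = (+$269 million) / 0.4 = +$672.5 million.
ΔT of +$269 million changes first-round spending by −c·ΔT = −$201.75 million, contributing k·(−c·ΔT) = (−$201.75 million) / 0.4 ≈ −$504.4 million.
Net ΔY = k(ΔG − c·ΔT) = (+$67.25 million) / 0.4 ≈ +$168 million.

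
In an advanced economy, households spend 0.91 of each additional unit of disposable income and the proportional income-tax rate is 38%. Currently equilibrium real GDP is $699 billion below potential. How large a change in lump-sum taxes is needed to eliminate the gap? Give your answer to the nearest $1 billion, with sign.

−$335 billion

Spending multiplier = 1/(1 − c(1−t)) = 1/(1 − 0.91×0.62) = 1/0.4358 ≈ 2.295.
Tax multiplier = −c·k = −0.91/0.4358 ≈ −2.088. Need ΔY = +$699 billion, so ΔT = ΔY/(−c·k) = −(+$699 billion) × 0.4358 / 0.91 ≈ −$335 billion.
The government should cut lump-sum taxes by $335 billion.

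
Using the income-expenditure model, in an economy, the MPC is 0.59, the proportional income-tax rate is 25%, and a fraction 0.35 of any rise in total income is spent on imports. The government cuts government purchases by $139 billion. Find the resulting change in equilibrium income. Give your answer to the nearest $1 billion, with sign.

Expenditure multiplier = 1/(1 − c(1−t) + m) = 1/(1 − 0.59×0.75 + 0.35) = 1/0.9075 ≈ 1.102.
ΔY = k × ΔG = (−$139 billion) / 0.9075 ≈ −$153 billion.

−$153 billion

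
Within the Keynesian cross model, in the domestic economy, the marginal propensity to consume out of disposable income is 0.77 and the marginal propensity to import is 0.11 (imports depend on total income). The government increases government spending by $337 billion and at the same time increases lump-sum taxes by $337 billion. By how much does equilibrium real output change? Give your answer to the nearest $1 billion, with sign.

Expenditure multiplier = 1/(1 − c + m) = 1/(1 − 0.77 + 0.11) = 1/0.34 ≈ 2.941.
ΔG contributes k·ΔG = (+$337 billion) / 0.34 ≈ +$991.2 billion.
ΔT of +$337 billion changes first-round spending by −c·ΔT = −$259.49 billion, contributing k·(−c·ΔT) = (−$259.49 billion) / 0.34 ≈ −$763.2 billion.
Net ΔY = k(ΔG − c·ΔT) = (+$77.51 billion) / 0.34 ≈ +$228 billion.

+$228 billion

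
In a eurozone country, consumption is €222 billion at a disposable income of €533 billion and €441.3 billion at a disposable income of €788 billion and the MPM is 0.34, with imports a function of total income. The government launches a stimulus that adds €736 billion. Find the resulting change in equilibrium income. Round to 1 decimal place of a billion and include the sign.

MPC = ΔC/ΔYd = (441.3 − 222)/(788 − 533) = 219.3/255 = 0.86.
Expenditure multiplier = 1/(1 − c + m) = 1/(1 − 0.86 + 0.34) = 1/0.48 ≈ 2.083.
ΔY = k × ΔG = (+€736 billion) / 0.48 ≈ +€1,533.3 billion.

+€1,533.3 billion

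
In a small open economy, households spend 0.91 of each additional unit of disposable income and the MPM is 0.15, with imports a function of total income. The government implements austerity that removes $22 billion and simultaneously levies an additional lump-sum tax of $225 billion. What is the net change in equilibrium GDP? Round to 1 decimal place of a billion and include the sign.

Expenditure multiplier = 1/(1 − c + m) = 1/(1 − 0.91 + 0.15) = 1/0.24 ≈ 4.167.
ΔG contributes k·ΔG = (−$22 billion) / 0.24 ≈ −$91.7 billion.
ΔT of +$225 billion changes first-round spending by −c·ΔT = −$204.75 billion, contributing k·(−c·ΔT) = (−$204.75 billion) / 0.24 ≈ −$853.1 billion.
Net ΔY = k(ΔG − c·ΔT) = (−$226.75 billion) / 0.24 ≈ −$944.8 billion.

−$944.8 billion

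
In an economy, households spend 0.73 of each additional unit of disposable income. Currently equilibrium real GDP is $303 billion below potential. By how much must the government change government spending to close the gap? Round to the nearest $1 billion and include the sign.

Spending multiplier = 1/(1 − MPC) = 1/(1 − 0.73) = 1/0.27 ≈ 3.704.
Need ΔY = +$303 billion, so ΔG = ΔY/k = (+$303 billion) × 0.27 ≈ +$82 billion.
The government should increase government spending by $82 billion.

+$82 billion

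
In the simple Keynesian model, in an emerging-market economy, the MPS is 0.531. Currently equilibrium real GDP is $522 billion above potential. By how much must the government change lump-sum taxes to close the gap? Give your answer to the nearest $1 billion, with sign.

+$591 billion

MPC = 1 − MPS = 1 − 0.531 = 0.469.
Spending multiplier = 1/(1 − MPC) = 1/(1 − 0.469) = 1/0.531 ≈ 1.883.
Tax multiplier = −c·k = −0.469/0.531 ≈ −0.883. Need ΔY = −$522 billion, so ΔT = ΔY/(−c·k) = −(−$522 billion) × 0.531 / 0.469 ≈ +$591 billion.
The government should raise lump-sum taxes by $591 billion.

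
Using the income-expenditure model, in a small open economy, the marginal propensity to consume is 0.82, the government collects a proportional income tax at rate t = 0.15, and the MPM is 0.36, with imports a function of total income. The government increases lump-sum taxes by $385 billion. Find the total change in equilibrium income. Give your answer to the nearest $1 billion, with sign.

−$476 billion

A lump-sum tax change of +$385 billion shifts disposable income by −$385 billion; first-round consumption changes by −c × ΔT = −0.82 × (+$385 billion) = −$315.7 billion.
Expenditure multiplier = 1/(1 − c(1−t) + m) = 1/(1 − 0.82×0.85 + 0.36) = 1/0.663 ≈ 1.508.
The tax multiplier is −c × k ≈ −1.237, so ΔY = k × (−c·ΔT) = (−$315.7 billion) / 0.663 ≈ −$476 billion.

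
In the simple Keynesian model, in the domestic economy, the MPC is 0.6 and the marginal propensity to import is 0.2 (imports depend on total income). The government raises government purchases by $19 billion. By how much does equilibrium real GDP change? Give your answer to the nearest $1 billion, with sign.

+$32 billion

Expenditure multiplier = 1/(1 − c + m) = 1/(1 − 0.6 + 0.2) = 1/0.6 ≈ 1.667.
ΔY = k × ΔG = (+$19 billion) / 0.6 ≈ +$32 billion.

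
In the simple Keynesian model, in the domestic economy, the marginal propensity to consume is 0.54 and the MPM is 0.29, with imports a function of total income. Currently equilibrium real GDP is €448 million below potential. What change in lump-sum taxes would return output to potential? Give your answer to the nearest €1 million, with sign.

Spending multiplier = 1/(1 − c + m) = 1/(1 − 0.54 + 0.29) = 1/0.75 ≈ 1.333.
Tax multiplier = −c·k = −0.54/0.75 = −0.72. Need ΔY = +€448 million, so ΔT = ΔY/(−c·k) = −(+€448 million) × 0.75 / 0.54 ≈ −€622 million.
The government should cut lump-sum taxes by €622 million.

−€622 million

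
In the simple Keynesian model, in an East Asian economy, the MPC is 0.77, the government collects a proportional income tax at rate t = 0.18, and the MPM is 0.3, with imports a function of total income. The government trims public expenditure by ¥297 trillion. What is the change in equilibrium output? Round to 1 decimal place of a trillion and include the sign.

−¥444.2 trillion

Government-spending multiplier = 1/(1 − c(1−t) + m) = 1/(1 − 0.77×0.82 + 0.3) = 1/0.6686 ≈ 1.496.
ΔY = k × ΔG = (−¥297 trillion) / 0.6686 ≈ −¥444.2 trillion.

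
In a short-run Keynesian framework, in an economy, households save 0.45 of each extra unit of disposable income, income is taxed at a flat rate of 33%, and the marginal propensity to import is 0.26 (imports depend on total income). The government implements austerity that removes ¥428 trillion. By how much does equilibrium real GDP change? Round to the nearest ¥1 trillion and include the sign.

MPC = 1 − MPS = 1 − 0.45 = 0.55.
Spending multiplier = 1/(1 − c(1−t) + m) = 1/(1 − 0.55×0.67 + 0.26) = 1/0.8915 ≈ 1.122.
ΔY = k × ΔG = (−¥428 trillion) / 0.8915 ≈ −¥480 trillion.

−¥480 trillion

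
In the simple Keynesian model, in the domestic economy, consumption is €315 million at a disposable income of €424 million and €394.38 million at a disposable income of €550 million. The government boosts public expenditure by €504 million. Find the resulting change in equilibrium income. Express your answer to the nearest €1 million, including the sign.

MPC = ΔC/ΔYd = (394.38 − 315)/(550 − 424) = 79.38/126 = 0.63.
Spending multiplier = 1/(1 − MPC) = 1/(1 − 0.63) = 1/0.37 ≈ 2.703.
ΔY = k × ΔG = (+€504 million) / 0.37 ≈ +€1,362 million.

+€1,362 million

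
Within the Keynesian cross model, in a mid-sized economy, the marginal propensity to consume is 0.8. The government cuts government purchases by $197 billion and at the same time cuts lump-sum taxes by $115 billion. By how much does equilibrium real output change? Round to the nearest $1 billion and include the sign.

−$525 billion

Expenditure multiplier = 1/(1 − MPC) = 1/(1 − 0.8) = 1/0.2 = 5.
ΔG contributes k·ΔG = (−$197 billion) / 0.2 = −$985 billion.
ΔT of −$115 billion changes first-round spending by −c·ΔT = +$92 billion, contributing k·(−c·ΔT) = (+$92 billion) / 0.2 = +$460 billion.
Net ΔY = k(ΔG − c·ΔT) = (−$105 billion) / 0.2 = −$525 billion.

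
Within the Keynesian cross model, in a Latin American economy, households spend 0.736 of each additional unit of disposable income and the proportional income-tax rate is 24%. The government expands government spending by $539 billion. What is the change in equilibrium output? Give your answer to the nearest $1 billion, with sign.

+$1,223 billion

Expenditure multiplier = 1/(1 − c(1−t)) = 1/(1 − 0.736×0.76) = 1/0.44064 ≈ 2.269.
ΔY = k × ΔG = (+$539 billion) / 0.44064 ≈ +$1,223 billion.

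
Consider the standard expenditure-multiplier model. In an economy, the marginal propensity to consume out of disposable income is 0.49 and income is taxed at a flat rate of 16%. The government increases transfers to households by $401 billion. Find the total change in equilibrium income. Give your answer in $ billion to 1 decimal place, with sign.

+$333.9 billion

The transfer change shifts disposable income by +$401 billion, so first-round consumption changes by c·ΔTR = 0.49 × (+$401 billion) = +$196.49 billion.
Expenditure multiplier = 1/(1 − c(1−t)) = 1/(1 − 0.49×0.84) = 1/0.5884 ≈ 1.7.
The transfer multiplier is c × k ≈ 0.833, so ΔY = k × (c·ΔTR) = (+$196.49 billion) / 0.5884 ≈ +$333.9 billion.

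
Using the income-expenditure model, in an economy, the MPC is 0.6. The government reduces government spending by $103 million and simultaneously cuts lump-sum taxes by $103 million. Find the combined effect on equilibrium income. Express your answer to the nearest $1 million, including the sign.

−$103 million

Expenditure multiplier = 1/(1 − MPC) = 1/(1 − 0.6) = 1/0.4 = 2.5.
ΔG contributes k·ΔG = (−$103 million) / 0.4 = −$257.5 million.
ΔT of −$103 million changes first-round spending by −c·ΔT = +$61.8 million, contributing k·(−c·ΔT) = (+$61.8 million) / 0.4 = +$154.5 million.
With ΔG = ΔT and no other leakages, the balanced-budget multiplier is 1, so ΔY = ΔG = −$103 million.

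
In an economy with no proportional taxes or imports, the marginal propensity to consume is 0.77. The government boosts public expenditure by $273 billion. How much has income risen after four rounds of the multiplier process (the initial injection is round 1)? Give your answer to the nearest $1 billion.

Round 1 adds ΔG = $273 billion; each later round is MPC = 0.77 times the previous.
After 4 rounds: 273 + 210.21 + 161.8617 + 124.633509 = ΔG·(1 − c^4)/(1 − c) = 273 × (1 − 0.35153041)/0.23 ≈ $770 billion.

$770 billion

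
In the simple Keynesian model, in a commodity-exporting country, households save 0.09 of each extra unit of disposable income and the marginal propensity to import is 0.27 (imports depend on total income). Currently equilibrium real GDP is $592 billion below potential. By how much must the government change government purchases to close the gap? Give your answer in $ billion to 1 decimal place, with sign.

+$213.1 billion

MPC = 1 − MPS = 1 − 0.09 = 0.91.
Spending multiplier = 1/(1 − c + m) = 1/(1 − 0.91 + 0.27) = 1/0.36 ≈ 2.778.
Need ΔY = +$592 billion, so ΔG = ΔY/k = (+$592 billion) × 0.36 ≈ +$213.1 billion.
The government should increase government purchases by $213.1 billion.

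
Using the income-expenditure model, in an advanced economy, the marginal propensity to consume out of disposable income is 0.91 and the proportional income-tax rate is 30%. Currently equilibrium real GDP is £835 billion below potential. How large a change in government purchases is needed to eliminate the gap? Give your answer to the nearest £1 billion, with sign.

+£303 billion

Spending multiplier = 1/(1 − c(1−t)) = 1/(1 − 0.91×0.7) = 1/0.363 ≈ 2.755.
Need ΔY = +£835 billion, so ΔG = ΔY/k = (+£835 billion) × 0.363 ≈ +£303 billion.
The government should increase government purchases by £303 billion.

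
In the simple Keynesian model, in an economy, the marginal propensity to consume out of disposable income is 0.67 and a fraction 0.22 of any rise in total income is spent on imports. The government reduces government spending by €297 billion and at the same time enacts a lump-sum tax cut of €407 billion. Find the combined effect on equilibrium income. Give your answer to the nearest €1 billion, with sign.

−€44 billion

Expenditure multiplier = 1/(1 − c + m) = 1/(1 − 0.67 + 0.22) = 1/0.55 ≈ 1.818.
ΔG contributes k·ΔG = (−€297 billion) / 0.55 = −€540 billion.
ΔT of −€407 billion changes first-round spending by −c·ΔT = +€272.69 billion, contributing k·(−c·ΔT) = (+€272.69 billion) / 0.55 = +€495.8 billion.
Net ΔY = k(ΔG − c·ΔT) = (−€24.31 billion) / 0.55 ≈ −€44 billion.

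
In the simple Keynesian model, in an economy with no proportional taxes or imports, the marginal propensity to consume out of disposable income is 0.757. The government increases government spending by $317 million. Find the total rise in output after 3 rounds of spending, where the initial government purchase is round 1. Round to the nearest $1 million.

Round 1 adds ΔG = $317 million; each later round is MPC = 0.757 times the previous.
After 3 rounds: 317 + 239.969 + 181.656533 = ΔG·(1 − c^3)/(1 − c) = 317 × (1 − 0.433798093)/0.243 ≈ $739 million.

$739 million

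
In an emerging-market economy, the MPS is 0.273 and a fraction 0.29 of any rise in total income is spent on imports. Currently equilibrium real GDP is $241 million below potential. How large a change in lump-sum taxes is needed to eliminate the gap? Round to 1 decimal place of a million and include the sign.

MPC = 1 − MPS = 1 − 0.273 = 0.727.
Spending multiplier = 1/(1 − c + m) = 1/(1 − 0.727 + 0.29) = 1/0.563 ≈ 1.776.
Tax multiplier = −c·k = −0.727/0.563 ≈ −1.291. Need ΔY = +$241 million, so ΔT = ΔY/(−c·k) = −(+$241 million) × 0.563 / 0.727 ≈ −$186.6 million.
The government should cut lump-sum taxes by $186.6 million.

−$186.6 million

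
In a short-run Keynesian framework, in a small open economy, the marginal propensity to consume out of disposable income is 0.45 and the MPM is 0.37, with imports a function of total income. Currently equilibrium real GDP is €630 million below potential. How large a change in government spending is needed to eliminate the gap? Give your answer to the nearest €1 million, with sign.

+€580 million

Spending multiplier = 1/(1 − c + m) = 1/(1 − 0.45 + 0.37) = 1/0.92 ≈ 1.087.
Need ΔY = +€630 million, so ΔG = ΔY/k = (+€630 million) × 0.92 ≈ +€580 million.
The government should increase government spending by €580 million.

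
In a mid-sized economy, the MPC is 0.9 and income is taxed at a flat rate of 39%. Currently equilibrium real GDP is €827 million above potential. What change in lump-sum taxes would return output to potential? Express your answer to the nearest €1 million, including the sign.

+€414 million

Spending multiplier = 1/(1 − c(1−t)) = 1/(1 − 0.9×0.61) = 1/0.451 ≈ 2.217.
Tax multiplier = −c·k = −0.9/0.451 ≈ −1.996. Need ΔY = −€827 million, so ΔT = ΔY/(−c·k) = −(−€827 million) × 0.451 / 0.9 ≈ +€414 million.
The government should raise lump-sum taxes by €414 million.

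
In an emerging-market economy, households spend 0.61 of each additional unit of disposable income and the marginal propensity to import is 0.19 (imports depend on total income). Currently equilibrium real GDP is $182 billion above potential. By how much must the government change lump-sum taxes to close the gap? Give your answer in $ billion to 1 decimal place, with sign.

+$173.0 billion

Spending multiplier = 1/(1 − c + m) = 1/(1 − 0.61 + 0.19) = 1/0.58 ≈ 1.724.
Tax multiplier = −c·k = −0.61/0.58 ≈ −1.052. Need ΔY = −$182 billion, so ΔT = ΔY/(−c·k) = −(−$182 billion) × 0.58 / 0.61 ≈ +$173 billion.
The government should raise lump-sum taxes by $173 billion.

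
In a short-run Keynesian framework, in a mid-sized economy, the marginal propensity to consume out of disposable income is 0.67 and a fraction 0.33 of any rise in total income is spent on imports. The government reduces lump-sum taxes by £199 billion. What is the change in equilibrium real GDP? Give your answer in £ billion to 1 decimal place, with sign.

A lump-sum tax change of −£199 billion shifts disposable income by +£199 billion; first-round consumption changes by −c × ΔT = −0.67 × (−£199 billion) = +£133.33 billion.
Expenditure multiplier = 1/(1 − c + m) = 1/(1 − 0.67 + 0.33) = 1/0.66 ≈ 1.515.
The tax multiplier is −c × k ≈ −1.015, so ΔY = k × (−c·ΔT) = (+£133.33 billion) / 0.66 ≈ +£202 billion.

+£202.0 billion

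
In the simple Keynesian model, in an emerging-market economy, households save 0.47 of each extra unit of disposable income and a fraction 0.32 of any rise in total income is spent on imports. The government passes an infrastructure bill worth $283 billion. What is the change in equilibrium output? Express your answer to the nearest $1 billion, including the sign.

MPC = 1 − MPS = 1 − 0.47 = 0.53.
Government-spending multiplier = 1/(1 − c + m) = 1/(1 − 0.53 + 0.32) = 1/0.79 ≈ 1.266.
ΔY = k × ΔG = (+$283 billion) / 0.79 ≈ +$358 billion.

+$358 billion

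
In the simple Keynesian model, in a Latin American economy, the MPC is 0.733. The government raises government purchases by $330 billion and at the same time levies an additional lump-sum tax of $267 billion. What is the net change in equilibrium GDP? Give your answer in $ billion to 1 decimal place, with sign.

+$503.0 billion

Expenditure multiplier = 1/(1 − MPC) = 1/(1 − 0.733) = 1/0.267 ≈ 3.745.
ΔG contributes k·ΔG = (+$330 billion) / 0.267 ≈ +$1,236 billion.
ΔT of +$267 billion changes first-round spending by −c·ΔT = −$195.711 billion, contributing k·(−c·ΔT) = (−$195.711 billion) / 0.267 = −$733 billion.
Net ΔY = k(ΔG − c·ΔT) = (+$134.289 billion) / 0.267 ≈ +$503 billion.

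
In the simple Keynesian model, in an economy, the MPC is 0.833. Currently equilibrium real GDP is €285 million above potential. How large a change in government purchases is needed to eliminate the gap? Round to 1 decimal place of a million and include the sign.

−€47.6 million

Spending multiplier = 1/(1 − MPC) = 1/(1 − 0.833) = 1/0.167 ≈ 5.988.
Need ΔY = −€285 million, so ΔG = ΔY/k = (−€285 million) × 0.167 ≈ −€47.6 million.
The government should cut government purchases by €47.6 million.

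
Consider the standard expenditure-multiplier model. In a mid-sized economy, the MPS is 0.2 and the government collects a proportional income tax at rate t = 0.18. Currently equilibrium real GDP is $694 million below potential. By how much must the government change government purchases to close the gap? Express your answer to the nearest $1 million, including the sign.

+$239 million

MPC = 1 − MPS = 1 − 0.2 = 0.8.
Spending multiplier = 1/(1 − c(1−t)) = 1/(1 − 0.8×0.82) = 1/0.344 ≈ 2.907.
Need ΔY = +$694 million, so ΔG = ΔY/k = (+$694 million) × 0.344 ≈ +$239 million.
The government should increase government purchases by $239 million.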